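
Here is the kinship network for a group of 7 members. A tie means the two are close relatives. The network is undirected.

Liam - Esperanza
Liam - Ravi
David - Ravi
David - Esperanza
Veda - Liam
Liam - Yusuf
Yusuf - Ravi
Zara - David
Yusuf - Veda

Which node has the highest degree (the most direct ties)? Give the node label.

Degrees — David:3, Esperanza:2, Liam:4, Ravi:3, Veda:2, Yusuf:3, Zara:1.
The maximum is 4, attained only by Liam.

Liam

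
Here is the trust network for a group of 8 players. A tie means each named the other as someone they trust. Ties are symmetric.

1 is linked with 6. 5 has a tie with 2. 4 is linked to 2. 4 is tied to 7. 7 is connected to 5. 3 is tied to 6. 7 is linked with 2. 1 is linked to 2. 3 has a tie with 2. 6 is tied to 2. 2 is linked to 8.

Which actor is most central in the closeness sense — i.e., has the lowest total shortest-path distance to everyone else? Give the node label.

2

Farness (sum of distances to all others) for each node — 1:12, 2:7, 3:12, 4:12, 5:12, 6:11, 7:11, 8:13.
The smallest farness is 7, for 2, so 2 has the highest closeness.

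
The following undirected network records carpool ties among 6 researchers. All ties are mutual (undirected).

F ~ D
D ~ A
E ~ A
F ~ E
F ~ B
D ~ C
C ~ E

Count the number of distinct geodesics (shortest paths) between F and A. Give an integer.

The shortest distance is 2. The length-2 paths are: F–D–A; F–E–A.
That gives 2 distinct shortest paths.

2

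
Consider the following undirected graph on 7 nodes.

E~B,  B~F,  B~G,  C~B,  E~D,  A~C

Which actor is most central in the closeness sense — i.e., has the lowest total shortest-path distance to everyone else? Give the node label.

Farness (sum of distances to all others) for each node — A:16, B:8, C:11, D:16, E:11, F:13, G:13.
The smallest farness is 8, for B, so B has the highest closeness.

B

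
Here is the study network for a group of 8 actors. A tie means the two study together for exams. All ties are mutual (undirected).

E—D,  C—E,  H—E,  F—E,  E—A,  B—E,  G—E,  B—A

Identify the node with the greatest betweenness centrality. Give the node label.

Unnormalized betweenness of each node: A:0, B:0, C:0, D:0, E:20, F:0, G:0, H:0.
E has the largest value, 20, making it the main broker — the node through which the most shortest paths run.

E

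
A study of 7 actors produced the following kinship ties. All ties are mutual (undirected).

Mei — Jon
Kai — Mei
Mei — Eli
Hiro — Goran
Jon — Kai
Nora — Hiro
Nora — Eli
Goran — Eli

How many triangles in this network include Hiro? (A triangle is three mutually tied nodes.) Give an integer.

0

Hiro's neighbors are Goran and Nora, but none of them are tied to each other, so no triangle contains Hiro.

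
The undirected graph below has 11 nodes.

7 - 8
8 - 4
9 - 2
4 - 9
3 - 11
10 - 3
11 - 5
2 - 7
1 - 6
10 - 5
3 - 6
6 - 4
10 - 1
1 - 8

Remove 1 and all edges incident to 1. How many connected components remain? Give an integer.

1

1's neighbors (6, 8, and 10) remain reachable from one another through other ties, so the rest of the network stays in one piece.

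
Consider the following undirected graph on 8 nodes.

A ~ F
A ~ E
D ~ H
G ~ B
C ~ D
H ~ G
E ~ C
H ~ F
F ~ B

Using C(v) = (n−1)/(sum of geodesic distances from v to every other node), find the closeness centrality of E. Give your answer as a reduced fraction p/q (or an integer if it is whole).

Distances from E: A:1, B:3, C:1, D:2, F:2, G:4, H:3. Sum = 16.
n = 8, so closeness = 7/16.

7/16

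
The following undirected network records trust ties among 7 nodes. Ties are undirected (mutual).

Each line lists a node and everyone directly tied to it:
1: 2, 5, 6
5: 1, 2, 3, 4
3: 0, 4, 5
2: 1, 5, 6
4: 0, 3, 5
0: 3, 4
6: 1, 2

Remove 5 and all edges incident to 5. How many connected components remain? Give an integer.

2

Without 5, the remaining ties split the others into: {1, 2, 6}; {0, 3, 4}.
That's 2 separate components.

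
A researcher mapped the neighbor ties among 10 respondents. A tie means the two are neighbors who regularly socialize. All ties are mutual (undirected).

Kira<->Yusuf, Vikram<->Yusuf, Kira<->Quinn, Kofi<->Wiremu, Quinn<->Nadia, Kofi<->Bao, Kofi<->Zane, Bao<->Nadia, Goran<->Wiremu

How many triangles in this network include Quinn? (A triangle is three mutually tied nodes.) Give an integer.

Quinn's neighbors are Kira and Nadia, but none of them are tied to each other, so no triangle contains Quinn.

0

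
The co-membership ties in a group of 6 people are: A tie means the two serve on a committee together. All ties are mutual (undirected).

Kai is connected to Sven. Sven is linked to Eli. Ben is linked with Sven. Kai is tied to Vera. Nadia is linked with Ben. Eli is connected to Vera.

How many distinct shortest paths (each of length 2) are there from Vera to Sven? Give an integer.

The shortest distance is 2. The length-2 paths are: Vera–Eli–Sven; Vera–Kai–Sven.
That gives 2 distinct shortest paths.

2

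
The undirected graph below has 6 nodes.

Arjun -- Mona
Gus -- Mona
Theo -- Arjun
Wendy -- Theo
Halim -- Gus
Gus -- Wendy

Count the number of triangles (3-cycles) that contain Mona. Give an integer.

Mona's neighbors are Arjun and Gus, but none of them are tied to each other, so no triangle contains Mona.

0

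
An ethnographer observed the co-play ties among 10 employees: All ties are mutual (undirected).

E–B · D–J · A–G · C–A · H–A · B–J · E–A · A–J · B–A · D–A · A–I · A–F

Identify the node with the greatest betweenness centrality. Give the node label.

A

Unnormalized betweenness of each node: A:32, B:1/2, C:0, D:0, E:0, F:0, G:0, H:0, I:0, J:1/2.
A has the largest value, 32, making it the main broker — the node through which the most shortest paths run.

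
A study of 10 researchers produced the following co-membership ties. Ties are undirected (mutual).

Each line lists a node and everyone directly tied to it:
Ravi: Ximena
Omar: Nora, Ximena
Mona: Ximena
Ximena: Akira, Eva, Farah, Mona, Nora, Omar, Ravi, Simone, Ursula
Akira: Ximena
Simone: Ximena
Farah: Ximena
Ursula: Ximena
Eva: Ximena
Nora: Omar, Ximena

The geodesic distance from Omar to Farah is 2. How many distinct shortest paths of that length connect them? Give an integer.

The shortest distance is 2, and the only length-2 path is Omar–Ximena–Farah. So there is exactly 1 shortest path.

1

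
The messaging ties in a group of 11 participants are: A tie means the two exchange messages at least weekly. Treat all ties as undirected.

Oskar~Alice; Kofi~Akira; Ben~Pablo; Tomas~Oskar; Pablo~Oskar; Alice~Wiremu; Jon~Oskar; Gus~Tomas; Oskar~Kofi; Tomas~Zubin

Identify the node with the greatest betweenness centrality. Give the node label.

Unnormalized betweenness of each node: Akira:0, Alice:9, Ben:0, Gus:0, Jon:0, Kofi:9, Oskar:39, Pablo:9, Tomas:17, Wiremu:0, Zubin:0.
Oskar has the largest value, 39, making it the main broker — the node through which the most shortest paths run.

Oskar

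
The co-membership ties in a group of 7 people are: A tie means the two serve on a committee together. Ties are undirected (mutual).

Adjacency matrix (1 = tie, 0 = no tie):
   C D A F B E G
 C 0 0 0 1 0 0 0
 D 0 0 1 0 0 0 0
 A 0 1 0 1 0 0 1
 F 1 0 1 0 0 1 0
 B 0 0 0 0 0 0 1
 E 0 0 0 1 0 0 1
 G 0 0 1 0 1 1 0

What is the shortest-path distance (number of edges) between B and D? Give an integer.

One shortest route is B – G – A – D, which uses 3 edges, and at distance 2 from B we only reach {A, E}, which does not include D. So d(B,D) = 3.

3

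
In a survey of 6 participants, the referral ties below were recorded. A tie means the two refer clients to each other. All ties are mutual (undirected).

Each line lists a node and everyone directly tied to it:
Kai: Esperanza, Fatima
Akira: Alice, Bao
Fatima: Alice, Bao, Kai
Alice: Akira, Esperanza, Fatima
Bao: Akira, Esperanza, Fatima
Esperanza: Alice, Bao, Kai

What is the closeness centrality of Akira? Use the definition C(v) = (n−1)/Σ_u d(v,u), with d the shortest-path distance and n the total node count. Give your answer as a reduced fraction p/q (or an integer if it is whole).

5/9

Distances from Akira: Alice:1, Bao:1, Esperanza:2, Fatima:2, Kai:3. Sum = 9.
n = 6, so closeness = 5/9.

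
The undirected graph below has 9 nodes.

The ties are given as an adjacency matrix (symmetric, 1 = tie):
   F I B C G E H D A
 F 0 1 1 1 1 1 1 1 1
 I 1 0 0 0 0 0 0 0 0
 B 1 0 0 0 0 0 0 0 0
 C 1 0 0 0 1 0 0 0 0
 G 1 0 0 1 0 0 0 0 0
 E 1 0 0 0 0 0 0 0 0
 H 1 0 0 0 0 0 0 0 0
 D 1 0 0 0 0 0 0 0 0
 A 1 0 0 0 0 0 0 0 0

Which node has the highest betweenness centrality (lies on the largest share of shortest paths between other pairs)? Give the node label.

Unnormalized betweenness of each node: A:0, B:0, C:0, D:0, E:0, F:27, G:0, H:0, I:0.
F has the largest value, 27, making it the main broker — the node through which the most shortest paths run.

F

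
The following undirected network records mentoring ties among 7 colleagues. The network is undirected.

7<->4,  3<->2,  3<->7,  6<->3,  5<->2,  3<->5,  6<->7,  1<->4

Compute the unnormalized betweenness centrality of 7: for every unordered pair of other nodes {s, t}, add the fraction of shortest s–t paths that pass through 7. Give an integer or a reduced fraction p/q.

Pairs whose geodesics pass through 7 — 4–5: 1; 4–3: 1; 4–2: 1; 4–6: 1; 1–5: 1; 1–3: 1; 1–2: 1; 1–6: 1.
All other pairs contribute 0.
Summing the contributions gives betweenness(7) = 8.

8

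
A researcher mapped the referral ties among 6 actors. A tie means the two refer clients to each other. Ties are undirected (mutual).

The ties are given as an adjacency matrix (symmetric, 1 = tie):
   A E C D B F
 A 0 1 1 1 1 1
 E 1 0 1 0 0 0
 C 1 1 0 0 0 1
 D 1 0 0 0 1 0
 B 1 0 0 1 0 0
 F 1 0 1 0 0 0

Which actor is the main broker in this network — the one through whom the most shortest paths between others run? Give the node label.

Unnormalized betweenness of each node: A:13/2, B:0, C:1/2, D:0, E:0, F:0.
A has the largest value, 13/2, making it the main broker — the node through which the most shortest paths run.

A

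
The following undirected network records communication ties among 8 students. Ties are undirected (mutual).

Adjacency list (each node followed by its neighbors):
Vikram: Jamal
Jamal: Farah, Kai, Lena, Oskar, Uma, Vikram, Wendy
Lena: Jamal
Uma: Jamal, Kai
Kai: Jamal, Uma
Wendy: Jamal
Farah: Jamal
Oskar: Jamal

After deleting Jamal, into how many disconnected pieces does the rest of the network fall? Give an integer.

6

Without Jamal, the remaining ties split the others into: {Vikram}; {Kai, Uma}; {Oskar}; {Farah}; {Lena}; {Wendy}.
That's 6 separate components.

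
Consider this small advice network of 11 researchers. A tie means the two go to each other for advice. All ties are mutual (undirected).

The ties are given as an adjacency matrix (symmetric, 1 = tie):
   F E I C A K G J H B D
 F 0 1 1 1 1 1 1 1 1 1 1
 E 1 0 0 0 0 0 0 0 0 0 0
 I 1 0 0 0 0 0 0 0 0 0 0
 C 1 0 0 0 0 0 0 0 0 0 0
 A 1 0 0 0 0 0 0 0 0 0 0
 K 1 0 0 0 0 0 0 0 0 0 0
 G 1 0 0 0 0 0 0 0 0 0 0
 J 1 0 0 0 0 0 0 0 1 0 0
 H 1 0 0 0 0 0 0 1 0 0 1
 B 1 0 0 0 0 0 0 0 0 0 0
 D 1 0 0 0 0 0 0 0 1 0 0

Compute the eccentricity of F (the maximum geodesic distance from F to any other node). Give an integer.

Distances from F: A:1, B:1, C:1, D:1, E:1, G:1, H:1, I:1, J:1, K:1.
The largest is 1 (to E, I, C, A, K, G, J, H, B, and D), so the eccentricity of F is 1.

1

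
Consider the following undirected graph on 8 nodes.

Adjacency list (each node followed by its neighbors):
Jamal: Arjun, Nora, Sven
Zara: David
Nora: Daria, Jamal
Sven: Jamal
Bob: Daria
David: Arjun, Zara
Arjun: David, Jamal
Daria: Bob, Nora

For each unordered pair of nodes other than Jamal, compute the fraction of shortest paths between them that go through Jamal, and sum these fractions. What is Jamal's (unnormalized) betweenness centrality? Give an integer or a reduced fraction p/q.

15

Pairs whose geodesics pass through Jamal — Daria–Sven: 1; Daria–Arjun: 1; Daria–David: 1; Daria–Zara: 1; Sven–Nora: 1; Sven–Arjun: 1; Sven–David: 1; Sven–Zara: 1; Sven–Bob: 1; Nora–Arjun: 1; Nora–David: 1; Nora–Zara: 1; Arjun–Bob: 1; David–Bob: 1 … (+1 more pairs).
All other pairs contribute 0.
Summing the contributions gives betweenness(Jamal) = 15.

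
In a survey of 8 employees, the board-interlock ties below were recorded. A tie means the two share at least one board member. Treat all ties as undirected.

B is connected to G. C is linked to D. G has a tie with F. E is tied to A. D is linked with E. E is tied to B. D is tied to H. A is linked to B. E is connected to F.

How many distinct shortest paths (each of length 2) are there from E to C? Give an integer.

1

The shortest distance is 2, and the only length-2 path is E–D–C. So there is exactly 1 shortest path.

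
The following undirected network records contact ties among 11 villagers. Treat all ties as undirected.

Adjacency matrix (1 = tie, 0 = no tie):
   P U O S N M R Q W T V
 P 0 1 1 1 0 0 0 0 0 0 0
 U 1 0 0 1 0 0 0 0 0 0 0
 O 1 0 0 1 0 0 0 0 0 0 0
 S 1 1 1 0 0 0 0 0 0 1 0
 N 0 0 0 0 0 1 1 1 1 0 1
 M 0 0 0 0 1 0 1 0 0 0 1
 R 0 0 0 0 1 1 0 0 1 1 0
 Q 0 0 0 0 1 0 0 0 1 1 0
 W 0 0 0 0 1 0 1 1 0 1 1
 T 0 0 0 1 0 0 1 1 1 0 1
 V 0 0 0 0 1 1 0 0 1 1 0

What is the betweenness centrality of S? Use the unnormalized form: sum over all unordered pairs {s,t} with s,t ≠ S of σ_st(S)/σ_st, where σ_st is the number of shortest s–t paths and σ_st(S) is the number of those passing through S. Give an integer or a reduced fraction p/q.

43/2

Pairs whose geodesics pass through S — P–N: 4/4; P–M: 2/2; P–R: 1; P–Q: 1; P–W: 1; P–T: 1; P–V: 1; U–O: 1/2; U–N: 4/4; U–M: 2/2; U–R: 1; U–Q: 1; U–W: 1; U–T: 1 … (+8 more pairs).
All other pairs contribute 0.
Summing the contributions gives betweenness(S) = 43/2.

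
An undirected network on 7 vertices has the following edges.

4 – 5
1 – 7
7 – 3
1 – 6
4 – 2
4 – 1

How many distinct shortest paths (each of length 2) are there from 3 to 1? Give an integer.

1

The shortest distance is 2, and the only length-2 path is 3–7–1. So there is exactly 1 shortest path.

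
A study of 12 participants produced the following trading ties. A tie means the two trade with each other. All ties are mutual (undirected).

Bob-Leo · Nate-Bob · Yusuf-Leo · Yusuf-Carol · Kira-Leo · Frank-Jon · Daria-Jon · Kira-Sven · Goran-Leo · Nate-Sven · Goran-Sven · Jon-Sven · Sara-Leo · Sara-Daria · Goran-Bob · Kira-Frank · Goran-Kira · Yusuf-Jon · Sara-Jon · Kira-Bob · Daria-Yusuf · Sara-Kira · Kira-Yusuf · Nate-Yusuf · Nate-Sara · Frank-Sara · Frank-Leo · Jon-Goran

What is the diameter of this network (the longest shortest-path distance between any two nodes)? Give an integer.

Eccentricity of each node (its greatest distance to any other): Bob:3, Carol:3, Daria:3, Frank:3, Goran:3, Jon:2, Kira:2, Leo:2, Nate:2, Sara:3, Sven:3, Yusuf:2.
The maximum eccentricity is 3, realized for instance by the pair Carol–Frank via Carol – Yusuf – Leo – Frank. So the diameter is 3.

3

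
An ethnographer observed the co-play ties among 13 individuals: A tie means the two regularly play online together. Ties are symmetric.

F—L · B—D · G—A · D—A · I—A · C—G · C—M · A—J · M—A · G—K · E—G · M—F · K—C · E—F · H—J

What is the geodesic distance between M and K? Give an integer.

2

One shortest route is M – C – K, which uses 2 edges, and M and K are not directly tied, so nothing shorter exists. So d(M,K) = 2.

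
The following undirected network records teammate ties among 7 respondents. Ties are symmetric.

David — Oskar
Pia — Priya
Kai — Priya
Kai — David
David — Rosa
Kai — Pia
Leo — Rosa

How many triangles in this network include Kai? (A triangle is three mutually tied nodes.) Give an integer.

1

Kai's neighbors: David, Pia, and Priya.
Neighbor pairs that are themselves tied: Kai–Pia–Priya. Each forms one triangle with Kai, for 1 in total.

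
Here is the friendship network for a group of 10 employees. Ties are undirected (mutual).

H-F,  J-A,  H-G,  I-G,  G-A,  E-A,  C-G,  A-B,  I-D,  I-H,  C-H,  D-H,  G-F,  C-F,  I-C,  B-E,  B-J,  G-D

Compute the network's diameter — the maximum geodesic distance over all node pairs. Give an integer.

3

Eccentricity of each node (its greatest distance to any other): A:2, B:3, C:3, D:3, E:3, F:3, G:2, H:3, I:3, J:3.
The maximum eccentricity is 3, realized for instance by the pair I–B via I – G – A – B. So the diameter is 3.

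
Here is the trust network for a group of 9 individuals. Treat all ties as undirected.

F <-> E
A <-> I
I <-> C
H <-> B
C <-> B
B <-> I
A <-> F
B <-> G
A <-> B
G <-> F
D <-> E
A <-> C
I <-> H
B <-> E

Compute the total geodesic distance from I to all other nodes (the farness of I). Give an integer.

Distances from I: A:1, B:1, C:1, D:3, E:2, F:2, G:2, H:1.
Sum = 1 + 1 + 1 + 3 + 2 + 2 + 2 + 1 = 13.

13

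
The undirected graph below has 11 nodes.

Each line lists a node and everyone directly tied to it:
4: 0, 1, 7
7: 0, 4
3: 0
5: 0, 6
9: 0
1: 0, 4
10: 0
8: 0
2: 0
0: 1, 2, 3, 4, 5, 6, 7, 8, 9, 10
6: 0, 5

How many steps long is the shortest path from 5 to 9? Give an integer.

One shortest route is 5 – 0 – 9, which uses 2 edges, and 5 and 9 are not directly tied, so nothing shorter exists. So d(5,9) = 2.

2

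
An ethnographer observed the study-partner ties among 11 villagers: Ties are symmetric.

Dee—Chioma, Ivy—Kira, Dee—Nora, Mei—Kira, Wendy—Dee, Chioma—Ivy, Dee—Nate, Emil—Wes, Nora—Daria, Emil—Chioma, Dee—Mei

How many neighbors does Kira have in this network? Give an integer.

Kira is directly tied to Ivy and Mei. That is 2 neighbors, so the degree of Kira is 2.

2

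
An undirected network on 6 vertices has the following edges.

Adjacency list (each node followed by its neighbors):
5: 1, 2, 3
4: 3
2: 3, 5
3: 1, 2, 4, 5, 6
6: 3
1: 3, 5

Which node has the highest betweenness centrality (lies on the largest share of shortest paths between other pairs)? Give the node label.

3

Unnormalized betweenness of each node: 1:0, 2:0, 3:15/2, 4:0, 5:1/2, 6:0.
3 has the largest value, 15/2, making it the main broker — the node through which the most shortest paths run.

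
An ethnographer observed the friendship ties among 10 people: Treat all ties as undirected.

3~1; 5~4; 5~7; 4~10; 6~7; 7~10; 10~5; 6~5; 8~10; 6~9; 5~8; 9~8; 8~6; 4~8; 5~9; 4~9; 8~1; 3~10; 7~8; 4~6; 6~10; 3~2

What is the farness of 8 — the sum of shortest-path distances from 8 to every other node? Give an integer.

Distances from 8: 1:1, 2:3, 3:2, 4:1, 5:1, 6:1, 7:1, 9:1, 10:1.
Sum = 1 + 3 + 2 + 1 + 1 + 1 + 1 + 1 + 1 = 12.

12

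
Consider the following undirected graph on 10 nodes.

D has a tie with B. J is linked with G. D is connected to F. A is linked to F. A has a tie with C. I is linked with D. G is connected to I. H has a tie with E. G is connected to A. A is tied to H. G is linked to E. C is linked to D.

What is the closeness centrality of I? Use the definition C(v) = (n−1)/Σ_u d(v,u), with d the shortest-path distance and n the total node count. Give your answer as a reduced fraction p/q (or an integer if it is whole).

Distances from I: A:2, B:2, C:2, D:1, E:2, F:2, G:1, H:3, J:2. Sum = 17.
n = 10, so closeness = 9/17.

9/17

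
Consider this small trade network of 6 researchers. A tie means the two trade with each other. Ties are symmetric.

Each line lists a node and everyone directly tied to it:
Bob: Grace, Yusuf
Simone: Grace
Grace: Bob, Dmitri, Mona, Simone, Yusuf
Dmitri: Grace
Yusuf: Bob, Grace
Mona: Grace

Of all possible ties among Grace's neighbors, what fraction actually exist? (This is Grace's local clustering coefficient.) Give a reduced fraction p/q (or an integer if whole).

1/10

Grace's neighbors: Bob, Dmitri, Mona, Simone, and Yusuf (k = 5).
Possible neighbor pairs: C(5,2) = 10. Edges among them: Bob–Yusuf → e = 1.
Clustering(Grace) = 1/10.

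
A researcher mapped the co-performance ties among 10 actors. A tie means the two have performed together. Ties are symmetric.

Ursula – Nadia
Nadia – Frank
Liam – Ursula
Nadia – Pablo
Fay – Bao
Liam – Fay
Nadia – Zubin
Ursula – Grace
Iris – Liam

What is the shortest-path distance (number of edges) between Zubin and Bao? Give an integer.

One shortest route is Zubin – Nadia – Ursula – Liam – Fay – Bao, which uses 5 edges, and at distance 4 from Zubin we only reach {Fay, Iris}, which does not include Bao. So d(Zubin,Bao) = 5.

5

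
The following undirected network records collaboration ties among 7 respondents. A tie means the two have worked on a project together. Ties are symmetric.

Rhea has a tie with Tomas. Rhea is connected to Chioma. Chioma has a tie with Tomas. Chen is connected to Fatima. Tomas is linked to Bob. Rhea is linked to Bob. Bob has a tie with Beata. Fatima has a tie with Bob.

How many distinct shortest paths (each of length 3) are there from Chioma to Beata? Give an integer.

The shortest distance is 3. The length-3 paths are: Chioma–Rhea–Bob–Beata; Chioma–Tomas–Bob–Beata.
That gives 2 distinct shortest paths.

2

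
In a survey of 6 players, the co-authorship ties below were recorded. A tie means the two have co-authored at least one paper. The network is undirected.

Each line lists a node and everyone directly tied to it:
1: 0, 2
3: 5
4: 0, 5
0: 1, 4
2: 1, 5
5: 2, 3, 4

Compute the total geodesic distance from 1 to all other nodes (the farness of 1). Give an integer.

Distances from 1: 0:1, 2:1, 3:3, 4:2, 5:2.
Sum = 1 + 1 + 3 + 2 + 2 = 9.

9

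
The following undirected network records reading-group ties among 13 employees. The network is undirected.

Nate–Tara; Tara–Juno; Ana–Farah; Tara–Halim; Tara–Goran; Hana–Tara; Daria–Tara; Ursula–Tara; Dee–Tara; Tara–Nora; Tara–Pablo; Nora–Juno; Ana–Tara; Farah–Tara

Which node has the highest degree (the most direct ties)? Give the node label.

Degrees — Ana:2, Daria:1, Dee:1, Farah:2, Goran:1, Halim:1, Hana:1, Juno:2, Nate:1, Nora:2, Pablo:1, Tara:12, Ursula:1.
The maximum is 12, attained only by Tara.

Tara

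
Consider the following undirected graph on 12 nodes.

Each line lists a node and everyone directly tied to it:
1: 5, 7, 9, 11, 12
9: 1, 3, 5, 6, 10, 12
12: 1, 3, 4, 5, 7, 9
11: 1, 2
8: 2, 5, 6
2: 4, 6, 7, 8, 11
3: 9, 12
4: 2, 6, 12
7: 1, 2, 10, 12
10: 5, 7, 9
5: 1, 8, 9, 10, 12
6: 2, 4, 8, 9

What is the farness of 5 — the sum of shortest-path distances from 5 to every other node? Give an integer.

17

Distances from 5: 1:1, 2:2, 3:2, 4:2, 6:2, 7:2, 8:1, 9:1, 10:1, 11:2, 12:1.
Sum = 1 + 2 + 2 + 2 + 2 + 2 + 1 + 1 + 1 + 2 + 1 = 17.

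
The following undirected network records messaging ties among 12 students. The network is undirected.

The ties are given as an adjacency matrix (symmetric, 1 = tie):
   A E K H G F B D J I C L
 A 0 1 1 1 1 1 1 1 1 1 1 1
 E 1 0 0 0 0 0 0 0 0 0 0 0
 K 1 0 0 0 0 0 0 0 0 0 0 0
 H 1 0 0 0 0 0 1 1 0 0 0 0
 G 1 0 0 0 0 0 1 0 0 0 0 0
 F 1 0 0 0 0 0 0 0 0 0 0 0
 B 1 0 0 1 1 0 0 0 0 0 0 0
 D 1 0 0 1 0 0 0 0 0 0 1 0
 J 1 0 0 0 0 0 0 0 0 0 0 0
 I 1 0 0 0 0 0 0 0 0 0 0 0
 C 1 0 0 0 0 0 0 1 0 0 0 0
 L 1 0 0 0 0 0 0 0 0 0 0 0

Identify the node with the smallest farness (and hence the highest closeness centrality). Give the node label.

A

Farness (sum of distances to all others) for each node — A:11, B:19, C:20, D:19, E:21, F:21, G:20, H:19, I:21, J:21, K:21, L:21.
The smallest farness is 11, for A, so A has the highest closeness.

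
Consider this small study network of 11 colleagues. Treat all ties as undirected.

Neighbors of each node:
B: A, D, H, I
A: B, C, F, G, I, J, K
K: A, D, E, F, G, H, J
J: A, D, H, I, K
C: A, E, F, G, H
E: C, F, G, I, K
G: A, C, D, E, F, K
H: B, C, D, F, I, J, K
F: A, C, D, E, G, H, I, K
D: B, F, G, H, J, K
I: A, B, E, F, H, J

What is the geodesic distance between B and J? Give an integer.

2

One shortest route is B – D – J, which uses 2 edges, and B and J are not directly tied, so nothing shorter exists. So d(B,J) = 2.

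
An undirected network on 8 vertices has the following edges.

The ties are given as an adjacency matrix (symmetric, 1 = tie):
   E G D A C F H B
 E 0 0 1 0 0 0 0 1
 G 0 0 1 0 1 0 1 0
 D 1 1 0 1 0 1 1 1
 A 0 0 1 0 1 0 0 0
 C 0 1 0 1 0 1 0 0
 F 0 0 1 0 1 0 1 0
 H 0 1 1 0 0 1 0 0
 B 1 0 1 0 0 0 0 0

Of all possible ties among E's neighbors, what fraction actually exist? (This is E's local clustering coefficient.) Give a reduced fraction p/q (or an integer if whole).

E's neighbors: B and D (k = 2).
Possible neighbor pairs: C(2,2) = 1. Edges among them: B–D → e = 1.
Clustering(E) = 1/1.

1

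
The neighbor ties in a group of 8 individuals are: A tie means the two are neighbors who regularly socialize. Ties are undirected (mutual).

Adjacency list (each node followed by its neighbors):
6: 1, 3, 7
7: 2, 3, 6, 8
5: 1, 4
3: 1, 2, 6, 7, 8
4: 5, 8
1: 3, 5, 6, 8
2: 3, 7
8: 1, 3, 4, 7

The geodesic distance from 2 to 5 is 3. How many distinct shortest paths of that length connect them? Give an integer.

1

The shortest distance is 3, and the only length-3 path is 2–3–1–5. So there is exactly 1 shortest path.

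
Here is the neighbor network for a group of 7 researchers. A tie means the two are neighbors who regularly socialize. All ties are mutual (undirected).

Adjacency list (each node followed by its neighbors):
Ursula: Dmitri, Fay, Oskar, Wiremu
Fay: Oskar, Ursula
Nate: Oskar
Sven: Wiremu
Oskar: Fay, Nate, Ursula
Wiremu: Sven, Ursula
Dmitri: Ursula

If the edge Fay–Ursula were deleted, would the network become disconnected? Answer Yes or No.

Even without that edge, Fay still reaches Ursula via Fay – Oskar – Ursula, so the network stays connected. Not a bridge.

No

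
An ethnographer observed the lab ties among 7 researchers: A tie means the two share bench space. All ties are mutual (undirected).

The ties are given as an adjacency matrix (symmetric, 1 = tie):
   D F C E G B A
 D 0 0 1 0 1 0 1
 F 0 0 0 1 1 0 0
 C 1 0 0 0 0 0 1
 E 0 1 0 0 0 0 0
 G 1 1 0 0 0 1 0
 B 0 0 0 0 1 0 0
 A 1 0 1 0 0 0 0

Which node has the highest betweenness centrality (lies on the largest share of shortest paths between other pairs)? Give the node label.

Unnormalized betweenness of each node: A:0, B:0, C:0, D:8, E:0, F:5, G:11.
G has the largest value, 11, making it the main broker — the node through which the most shortest paths run.

G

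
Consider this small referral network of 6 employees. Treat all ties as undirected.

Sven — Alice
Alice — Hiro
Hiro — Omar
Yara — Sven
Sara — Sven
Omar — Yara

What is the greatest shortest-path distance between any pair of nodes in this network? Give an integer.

3

Eccentricity of each node (its greatest distance to any other): Alice:2, Hiro:3, Omar:3, Sara:3, Sven:2, Yara:2.
The maximum eccentricity is 3, realized for instance by the pair Omar–Sara via Omar – Yara – Sven – Sara. So the diameter is 3.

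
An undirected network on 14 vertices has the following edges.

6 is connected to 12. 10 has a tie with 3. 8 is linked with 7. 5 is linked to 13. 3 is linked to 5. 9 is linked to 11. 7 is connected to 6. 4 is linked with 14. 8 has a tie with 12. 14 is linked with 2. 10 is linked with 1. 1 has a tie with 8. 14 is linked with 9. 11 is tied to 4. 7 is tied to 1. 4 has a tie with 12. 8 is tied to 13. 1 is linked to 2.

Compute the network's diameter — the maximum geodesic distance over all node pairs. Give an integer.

Eccentricity of each node (its greatest distance to any other): 1:4, 2:4, 3:6, 4:5, 5:6, 6:4, 7:4, 8:4, 9:6, 10:5, 11:6, 12:4, 13:5, 14:5.
The maximum eccentricity is 6, realized for instance by the pair 3–11 via 3 – 10 – 1 – 8 – 12 – 4 – 11. So the diameter is 6.

6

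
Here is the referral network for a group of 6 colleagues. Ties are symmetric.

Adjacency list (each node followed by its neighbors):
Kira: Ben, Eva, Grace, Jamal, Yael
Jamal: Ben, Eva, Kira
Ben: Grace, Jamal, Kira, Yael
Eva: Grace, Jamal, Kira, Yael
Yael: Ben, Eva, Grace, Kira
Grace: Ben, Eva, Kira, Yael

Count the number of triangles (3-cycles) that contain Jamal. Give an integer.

Jamal's neighbors: Ben, Eva, and Kira.
Neighbor pairs that are themselves tied: Jamal–Ben–Kira; Jamal–Eva–Kira. Each forms one triangle with Jamal, for 2 in total.

2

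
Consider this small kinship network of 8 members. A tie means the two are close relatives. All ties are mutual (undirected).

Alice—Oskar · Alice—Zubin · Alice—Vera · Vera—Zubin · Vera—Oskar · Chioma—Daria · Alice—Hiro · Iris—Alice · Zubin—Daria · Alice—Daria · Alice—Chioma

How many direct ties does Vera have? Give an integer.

3

Vera is directly tied to Alice, Oskar, and Zubin. That is 3 neighbors, so the degree of Vera is 3.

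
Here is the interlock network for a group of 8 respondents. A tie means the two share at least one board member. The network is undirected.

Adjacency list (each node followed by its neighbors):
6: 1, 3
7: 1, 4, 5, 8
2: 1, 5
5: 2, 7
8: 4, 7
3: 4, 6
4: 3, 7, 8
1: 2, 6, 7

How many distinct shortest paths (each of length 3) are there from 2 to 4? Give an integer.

The shortest distance is 3. The length-3 paths are: 2–5–7–4; 2–1–7–4.
That gives 2 distinct shortest paths.

2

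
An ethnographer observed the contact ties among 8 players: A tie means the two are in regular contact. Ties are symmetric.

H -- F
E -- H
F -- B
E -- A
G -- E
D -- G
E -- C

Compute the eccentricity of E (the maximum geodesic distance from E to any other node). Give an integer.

Distances from E: A:1, B:3, C:1, D:2, F:2, G:1, H:1.
The largest is 3 (to B), so the eccentricity of E is 3.

3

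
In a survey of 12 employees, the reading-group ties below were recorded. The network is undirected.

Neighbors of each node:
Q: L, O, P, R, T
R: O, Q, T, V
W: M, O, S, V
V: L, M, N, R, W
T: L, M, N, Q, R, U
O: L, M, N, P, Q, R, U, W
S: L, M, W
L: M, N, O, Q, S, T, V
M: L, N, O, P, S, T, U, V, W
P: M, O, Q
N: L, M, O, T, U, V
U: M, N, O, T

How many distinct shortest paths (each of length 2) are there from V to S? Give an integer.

The shortest distance is 2. The length-2 paths are: V–M–S; V–L–S; V–W–S.
That gives 3 distinct shortest paths.

3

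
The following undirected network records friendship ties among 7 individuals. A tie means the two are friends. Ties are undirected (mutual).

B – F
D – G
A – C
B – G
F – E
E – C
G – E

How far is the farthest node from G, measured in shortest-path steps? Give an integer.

3

Distances from G: A:3, B:1, C:2, D:1, E:1, F:2.
The largest is 3 (to A), so the eccentricity of G is 3.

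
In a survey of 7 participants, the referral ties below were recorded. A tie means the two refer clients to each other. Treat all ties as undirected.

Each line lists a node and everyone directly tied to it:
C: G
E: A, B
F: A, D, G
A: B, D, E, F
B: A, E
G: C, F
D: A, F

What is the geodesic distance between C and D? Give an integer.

One shortest route is C – G – F – D, which uses 3 edges, and at distance 2 from C we only reach {F}, which does not include D. So d(C,D) = 3.

3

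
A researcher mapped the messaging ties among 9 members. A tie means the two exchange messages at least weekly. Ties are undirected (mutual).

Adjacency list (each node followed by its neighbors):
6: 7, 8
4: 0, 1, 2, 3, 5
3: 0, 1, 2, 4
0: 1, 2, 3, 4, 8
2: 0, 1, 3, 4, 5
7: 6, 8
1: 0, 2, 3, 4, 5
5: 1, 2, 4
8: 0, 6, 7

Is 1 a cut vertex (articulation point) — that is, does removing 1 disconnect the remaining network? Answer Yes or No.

Even without 1, every remaining node can still reach every other (the residual graph is connected), so 1 is not a cut vertex.

No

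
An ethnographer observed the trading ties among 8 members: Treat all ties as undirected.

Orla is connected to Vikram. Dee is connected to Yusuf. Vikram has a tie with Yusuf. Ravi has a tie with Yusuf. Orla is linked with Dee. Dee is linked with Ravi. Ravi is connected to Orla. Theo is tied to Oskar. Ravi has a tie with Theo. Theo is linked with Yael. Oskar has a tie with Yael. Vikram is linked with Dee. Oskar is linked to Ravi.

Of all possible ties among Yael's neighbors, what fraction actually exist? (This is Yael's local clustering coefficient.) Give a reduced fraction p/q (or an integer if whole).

Yael's neighbors: Oskar and Theo (k = 2).
Possible neighbor pairs: C(2,2) = 1. Edges among them: Oskar–Theo → e = 1.
Clustering(Yael) = 1/1.

1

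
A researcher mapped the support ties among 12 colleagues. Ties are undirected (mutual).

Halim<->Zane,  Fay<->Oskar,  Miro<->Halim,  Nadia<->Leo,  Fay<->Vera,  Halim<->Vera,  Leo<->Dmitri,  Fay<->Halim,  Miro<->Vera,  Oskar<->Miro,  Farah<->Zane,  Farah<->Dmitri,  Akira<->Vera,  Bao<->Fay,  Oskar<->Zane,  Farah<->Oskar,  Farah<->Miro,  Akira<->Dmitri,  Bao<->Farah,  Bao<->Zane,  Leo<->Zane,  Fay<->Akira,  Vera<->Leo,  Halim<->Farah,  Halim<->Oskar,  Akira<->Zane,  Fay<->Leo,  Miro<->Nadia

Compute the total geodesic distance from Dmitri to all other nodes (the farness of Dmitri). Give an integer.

19

Distances from Dmitri: Akira:1, Bao:2, Farah:1, Fay:2, Halim:2, Leo:1, Miro:2, Nadia:2, Oskar:2, Vera:2, Zane:2.
Sum = 1 + 2 + 1 + 2 + 2 + 1 + 2 + 2 + 2 + 2 + 2 = 19.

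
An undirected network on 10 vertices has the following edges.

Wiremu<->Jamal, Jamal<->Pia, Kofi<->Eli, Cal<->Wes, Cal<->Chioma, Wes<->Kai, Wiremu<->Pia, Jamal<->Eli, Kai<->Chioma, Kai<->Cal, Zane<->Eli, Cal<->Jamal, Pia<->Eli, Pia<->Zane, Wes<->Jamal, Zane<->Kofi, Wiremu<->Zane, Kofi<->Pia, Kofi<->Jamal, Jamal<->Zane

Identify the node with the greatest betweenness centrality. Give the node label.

Unnormalized betweenness of each node: Cal:19/2, Chioma:0, Eli:0, Jamal:62/3, Kai:1/2, Kofi:0, Pia:2/3, Wes:3, Wiremu:0, Zane:2/3.
Jamal has the largest value, 62/3, making it the main broker — the node through which the most shortest paths run.

Jamal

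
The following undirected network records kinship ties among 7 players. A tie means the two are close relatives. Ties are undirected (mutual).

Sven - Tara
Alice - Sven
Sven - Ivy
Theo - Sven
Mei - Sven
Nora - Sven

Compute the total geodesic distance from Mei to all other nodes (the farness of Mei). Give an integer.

11

Distances from Mei: Alice:2, Ivy:2, Nora:2, Sven:1, Tara:2, Theo:2.
Sum = 2 + 2 + 2 + 1 + 2 + 2 = 11.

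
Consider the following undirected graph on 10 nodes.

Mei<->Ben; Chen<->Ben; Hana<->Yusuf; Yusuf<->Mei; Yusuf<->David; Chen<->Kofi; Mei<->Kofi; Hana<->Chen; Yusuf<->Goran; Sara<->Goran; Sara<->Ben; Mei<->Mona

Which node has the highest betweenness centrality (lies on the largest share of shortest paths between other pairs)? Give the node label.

Yusuf

Unnormalized betweenness of each node: Ben:6, Chen:7/2, David:0, Goran:5/2, Hana:5/2, Kofi:1, Mei:14, Mona:0, Sara:3/2, Yusuf:15.
Yusuf has the largest value, 15, making it the main broker — the node through which the most shortest paths run.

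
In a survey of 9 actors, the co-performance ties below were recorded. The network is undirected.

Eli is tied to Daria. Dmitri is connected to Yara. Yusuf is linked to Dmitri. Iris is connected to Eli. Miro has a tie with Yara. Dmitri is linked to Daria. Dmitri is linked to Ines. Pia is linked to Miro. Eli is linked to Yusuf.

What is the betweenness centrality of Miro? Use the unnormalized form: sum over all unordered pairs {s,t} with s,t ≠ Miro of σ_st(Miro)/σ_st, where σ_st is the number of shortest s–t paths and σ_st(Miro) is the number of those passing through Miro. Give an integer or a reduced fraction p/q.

Pairs whose geodesics pass through Miro — Ines–Pia: 1; Yusuf–Pia: 1; Iris–Pia: 2/2; Dmitri–Pia: 1; Pia–Daria: 1; Pia–Eli: 2/2; Pia–Yara: 1.
All other pairs contribute 0.
Summing the contributions gives betweenness(Miro) = 7.

7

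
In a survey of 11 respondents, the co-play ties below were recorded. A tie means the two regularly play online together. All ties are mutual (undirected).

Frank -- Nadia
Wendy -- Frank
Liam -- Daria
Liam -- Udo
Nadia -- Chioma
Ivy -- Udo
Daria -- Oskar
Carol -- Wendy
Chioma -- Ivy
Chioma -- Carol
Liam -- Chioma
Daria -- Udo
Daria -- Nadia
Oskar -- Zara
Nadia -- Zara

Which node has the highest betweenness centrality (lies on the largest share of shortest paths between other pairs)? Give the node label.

Nadia

Unnormalized betweenness of each node: Carol:11/3, Chioma:29/2, Daria:65/6, Frank:13/3, Ivy:4/3, Liam:3, Nadia:52/3, Oskar:4/3, Udo:5/2, Wendy:1, Zara:13/6.
Nadia has the largest value, 52/3, making it the main broker — the node through which the most shortest paths run.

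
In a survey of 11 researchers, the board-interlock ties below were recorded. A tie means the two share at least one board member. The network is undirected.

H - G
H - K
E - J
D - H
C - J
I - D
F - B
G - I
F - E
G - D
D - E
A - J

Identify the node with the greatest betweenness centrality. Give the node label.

Unnormalized betweenness of each node: A:0, B:0, C:0, D:25, E:31, F:9, G:1, H:9, I:0, J:17, K:0.
E has the largest value, 31, making it the main broker — the node through which the most shortest paths run.

E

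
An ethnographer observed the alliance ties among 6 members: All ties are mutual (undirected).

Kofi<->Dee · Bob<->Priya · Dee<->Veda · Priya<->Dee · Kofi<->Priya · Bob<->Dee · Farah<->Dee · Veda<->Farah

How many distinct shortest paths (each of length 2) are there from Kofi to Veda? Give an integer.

The shortest distance is 2, and the only length-2 path is Kofi–Dee–Veda. So there is exactly 1 shortest path.

1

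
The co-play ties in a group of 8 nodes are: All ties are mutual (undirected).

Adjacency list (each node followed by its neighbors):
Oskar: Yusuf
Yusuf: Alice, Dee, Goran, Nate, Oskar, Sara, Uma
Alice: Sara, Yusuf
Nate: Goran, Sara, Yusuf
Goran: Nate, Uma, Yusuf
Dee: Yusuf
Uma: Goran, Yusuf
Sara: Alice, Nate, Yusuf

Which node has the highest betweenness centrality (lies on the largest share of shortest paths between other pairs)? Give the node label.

Unnormalized betweenness of each node: Alice:0, Dee:0, Goran:1/2, Nate:1/2, Oskar:0, Sara:1/2, Uma:0, Yusuf:31/2.
Yusuf has the largest value, 31/2, making it the main broker — the node through which the most shortest paths run.

Yusuf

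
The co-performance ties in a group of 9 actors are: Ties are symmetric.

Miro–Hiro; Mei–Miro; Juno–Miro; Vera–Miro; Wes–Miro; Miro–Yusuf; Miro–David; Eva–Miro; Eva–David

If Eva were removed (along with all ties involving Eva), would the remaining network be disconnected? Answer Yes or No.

No

Even without Eva, every remaining node can still reach every other (the residual graph is connected), so Eva is not a cut vertex.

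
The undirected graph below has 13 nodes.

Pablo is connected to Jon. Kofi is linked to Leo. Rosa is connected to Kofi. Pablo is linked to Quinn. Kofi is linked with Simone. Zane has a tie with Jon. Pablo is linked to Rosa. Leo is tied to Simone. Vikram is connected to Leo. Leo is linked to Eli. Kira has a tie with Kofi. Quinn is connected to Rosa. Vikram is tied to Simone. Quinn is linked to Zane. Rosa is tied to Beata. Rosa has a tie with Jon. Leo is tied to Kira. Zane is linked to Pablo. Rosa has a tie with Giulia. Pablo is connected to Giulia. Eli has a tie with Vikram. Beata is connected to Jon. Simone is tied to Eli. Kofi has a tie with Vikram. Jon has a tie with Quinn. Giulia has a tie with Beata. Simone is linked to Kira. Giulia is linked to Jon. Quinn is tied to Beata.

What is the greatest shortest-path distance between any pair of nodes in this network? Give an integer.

5

Eccentricity of each node (its greatest distance to any other): Beata:4, Eli:5, Giulia:4, Jon:4, Kira:4, Kofi:3, Leo:4, Pablo:4, Quinn:4, Rosa:3, Simone:4, Vikram:4, Zane:5.
The maximum eccentricity is 5, realized for instance by the pair Zane–Eli via Zane – Pablo – Rosa – Kofi – Simone – Eli. So the diameter is 5.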